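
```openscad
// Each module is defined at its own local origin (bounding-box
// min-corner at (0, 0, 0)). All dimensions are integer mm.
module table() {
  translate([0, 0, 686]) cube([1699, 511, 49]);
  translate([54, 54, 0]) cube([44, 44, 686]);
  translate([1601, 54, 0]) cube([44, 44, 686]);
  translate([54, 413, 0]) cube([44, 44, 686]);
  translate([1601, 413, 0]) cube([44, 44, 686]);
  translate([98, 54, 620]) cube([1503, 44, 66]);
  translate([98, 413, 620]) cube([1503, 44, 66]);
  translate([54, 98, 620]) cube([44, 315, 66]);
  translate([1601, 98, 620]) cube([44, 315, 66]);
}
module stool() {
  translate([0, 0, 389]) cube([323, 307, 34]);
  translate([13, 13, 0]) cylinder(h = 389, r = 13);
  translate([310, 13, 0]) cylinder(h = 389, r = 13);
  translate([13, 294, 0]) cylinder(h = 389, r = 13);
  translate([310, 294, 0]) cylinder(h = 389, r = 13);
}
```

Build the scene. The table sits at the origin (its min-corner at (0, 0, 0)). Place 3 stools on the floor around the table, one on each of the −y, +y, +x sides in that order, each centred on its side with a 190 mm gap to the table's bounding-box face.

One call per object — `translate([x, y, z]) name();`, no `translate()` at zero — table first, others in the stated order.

table();
translate([688, -497, 0]) stool();
translate([688, 701, 0]) stool();
translate([1889, 102, 0]) stool();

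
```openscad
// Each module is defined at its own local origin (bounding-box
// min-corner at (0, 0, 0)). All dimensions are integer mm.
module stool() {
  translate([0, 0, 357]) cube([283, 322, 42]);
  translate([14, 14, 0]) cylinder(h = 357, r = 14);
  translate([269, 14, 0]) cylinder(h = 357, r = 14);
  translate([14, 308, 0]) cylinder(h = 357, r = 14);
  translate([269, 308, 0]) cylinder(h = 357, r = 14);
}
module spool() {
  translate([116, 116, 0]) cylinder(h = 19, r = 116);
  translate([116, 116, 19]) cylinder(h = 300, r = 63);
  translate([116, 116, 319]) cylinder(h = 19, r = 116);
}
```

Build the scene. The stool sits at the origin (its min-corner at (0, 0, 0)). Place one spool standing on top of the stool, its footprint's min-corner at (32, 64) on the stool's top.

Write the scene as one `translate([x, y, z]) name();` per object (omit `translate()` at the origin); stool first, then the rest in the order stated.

stool();
translate([32, 64, 399]) spool();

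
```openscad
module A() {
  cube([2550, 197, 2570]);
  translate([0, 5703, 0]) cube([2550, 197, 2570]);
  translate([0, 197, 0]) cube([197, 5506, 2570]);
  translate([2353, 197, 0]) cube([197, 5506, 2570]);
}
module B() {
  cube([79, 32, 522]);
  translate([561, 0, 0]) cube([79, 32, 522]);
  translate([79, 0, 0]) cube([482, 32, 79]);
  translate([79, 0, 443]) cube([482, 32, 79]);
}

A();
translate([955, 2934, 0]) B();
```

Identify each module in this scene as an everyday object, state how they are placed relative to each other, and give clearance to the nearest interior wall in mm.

Clearances: x = 758, y = 2737; minimum 758 mm.

A is a house frame. B is a picture frame. The picture frame sits inside the house frame, centred. The clearance to the nearest interior wall is 758 mm.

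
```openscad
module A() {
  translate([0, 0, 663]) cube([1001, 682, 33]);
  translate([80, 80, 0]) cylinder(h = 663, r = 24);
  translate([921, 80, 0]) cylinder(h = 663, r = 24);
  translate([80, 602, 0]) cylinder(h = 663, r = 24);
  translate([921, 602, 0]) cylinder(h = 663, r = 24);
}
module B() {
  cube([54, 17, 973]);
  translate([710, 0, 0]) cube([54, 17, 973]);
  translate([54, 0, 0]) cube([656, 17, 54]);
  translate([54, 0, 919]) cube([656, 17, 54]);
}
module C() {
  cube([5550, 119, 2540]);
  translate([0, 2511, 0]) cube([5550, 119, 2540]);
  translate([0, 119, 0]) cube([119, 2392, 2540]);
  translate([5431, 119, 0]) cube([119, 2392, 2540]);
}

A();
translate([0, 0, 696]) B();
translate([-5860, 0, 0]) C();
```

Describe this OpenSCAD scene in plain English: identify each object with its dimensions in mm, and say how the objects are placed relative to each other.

A is a table: top 1001 mm (x) × 682 mm (y), 33 mm thick, upper face at z = 696 mm, on four round legs of 48 mm diameter, each leg's bounding box inset 56 mm from the nearest pair of top edges, running from z = 0 to the bottom of the top.

B is a picture frame with a 656×865 mm rectangular opening (x by z) and a uniform 54 mm border on every side. Frame depth is 17 mm along y. It is built from two vertical stiles running the full outside height and two horizontal rails spanning the gap between the stiles.

C is a box-shaped house frame (walls only): outside footprint 5550×2630 mm, wall height 2540 mm, wall thickness 119 mm. The two y-facing walls run the full x-width; the two x-facing walls fit between the inner faces of the y-facing walls.

The picture frame is on top of the table. The house frame is on the floor beside the table on its −x side.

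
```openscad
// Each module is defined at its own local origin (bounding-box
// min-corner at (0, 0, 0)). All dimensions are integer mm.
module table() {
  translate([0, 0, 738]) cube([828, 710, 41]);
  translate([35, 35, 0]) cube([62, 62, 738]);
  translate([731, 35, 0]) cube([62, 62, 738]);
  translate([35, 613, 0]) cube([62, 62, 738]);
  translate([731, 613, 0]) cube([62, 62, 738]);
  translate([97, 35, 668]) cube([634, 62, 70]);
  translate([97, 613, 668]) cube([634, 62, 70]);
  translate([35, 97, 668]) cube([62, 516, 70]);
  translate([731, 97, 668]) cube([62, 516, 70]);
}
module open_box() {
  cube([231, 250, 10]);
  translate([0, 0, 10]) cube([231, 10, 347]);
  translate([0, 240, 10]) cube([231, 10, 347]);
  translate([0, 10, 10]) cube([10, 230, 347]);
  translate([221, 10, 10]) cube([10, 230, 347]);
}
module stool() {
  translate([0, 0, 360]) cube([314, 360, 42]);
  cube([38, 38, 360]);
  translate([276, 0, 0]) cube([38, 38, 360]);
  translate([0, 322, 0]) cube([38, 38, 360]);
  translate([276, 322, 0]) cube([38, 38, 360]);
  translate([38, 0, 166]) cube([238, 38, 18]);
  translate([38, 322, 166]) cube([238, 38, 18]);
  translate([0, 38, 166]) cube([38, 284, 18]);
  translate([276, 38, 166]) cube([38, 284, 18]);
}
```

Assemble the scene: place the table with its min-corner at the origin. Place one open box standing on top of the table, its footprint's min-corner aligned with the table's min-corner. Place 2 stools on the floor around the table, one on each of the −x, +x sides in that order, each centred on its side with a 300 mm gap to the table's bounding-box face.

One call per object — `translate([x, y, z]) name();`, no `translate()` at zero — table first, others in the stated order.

table();
translate([0, 0, 779]) open_box();
translate([-614, 175, 0]) stool();
translate([1128, 175, 0]) stool();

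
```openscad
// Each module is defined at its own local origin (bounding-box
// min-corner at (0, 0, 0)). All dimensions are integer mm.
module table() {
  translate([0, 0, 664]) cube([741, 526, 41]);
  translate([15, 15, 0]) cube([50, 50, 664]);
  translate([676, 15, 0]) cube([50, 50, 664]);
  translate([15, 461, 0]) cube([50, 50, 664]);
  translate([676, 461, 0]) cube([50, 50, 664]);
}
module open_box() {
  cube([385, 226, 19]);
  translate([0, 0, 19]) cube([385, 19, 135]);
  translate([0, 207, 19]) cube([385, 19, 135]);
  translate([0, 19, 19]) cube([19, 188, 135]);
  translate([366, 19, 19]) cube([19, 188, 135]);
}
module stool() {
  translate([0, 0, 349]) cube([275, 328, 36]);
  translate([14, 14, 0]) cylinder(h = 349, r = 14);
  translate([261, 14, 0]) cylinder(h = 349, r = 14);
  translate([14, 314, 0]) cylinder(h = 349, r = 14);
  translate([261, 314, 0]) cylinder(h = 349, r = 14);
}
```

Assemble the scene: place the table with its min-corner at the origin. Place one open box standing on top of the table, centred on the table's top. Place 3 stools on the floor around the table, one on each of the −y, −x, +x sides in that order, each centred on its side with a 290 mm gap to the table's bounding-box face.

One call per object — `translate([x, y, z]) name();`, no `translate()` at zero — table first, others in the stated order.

table();
translate([178, 150, 705]) open_box();
translate([233, -618, 0]) stool();
translate([-565, 99, 0]) stool();
translate([1031, 99, 0]) stool();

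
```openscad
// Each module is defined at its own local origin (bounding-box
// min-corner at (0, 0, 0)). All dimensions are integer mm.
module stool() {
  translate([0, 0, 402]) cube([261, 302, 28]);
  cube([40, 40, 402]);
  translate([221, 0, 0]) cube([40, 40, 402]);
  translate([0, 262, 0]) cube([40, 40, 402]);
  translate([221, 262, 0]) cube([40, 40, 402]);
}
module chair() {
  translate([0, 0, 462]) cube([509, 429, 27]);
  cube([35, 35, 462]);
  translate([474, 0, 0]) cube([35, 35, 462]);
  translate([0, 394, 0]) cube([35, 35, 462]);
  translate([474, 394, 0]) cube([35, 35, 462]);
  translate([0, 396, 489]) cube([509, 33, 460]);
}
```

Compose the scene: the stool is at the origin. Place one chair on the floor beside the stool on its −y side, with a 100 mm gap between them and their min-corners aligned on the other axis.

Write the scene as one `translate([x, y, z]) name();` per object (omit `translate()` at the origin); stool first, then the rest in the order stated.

stool();
translate([0, -529, 0]) chair();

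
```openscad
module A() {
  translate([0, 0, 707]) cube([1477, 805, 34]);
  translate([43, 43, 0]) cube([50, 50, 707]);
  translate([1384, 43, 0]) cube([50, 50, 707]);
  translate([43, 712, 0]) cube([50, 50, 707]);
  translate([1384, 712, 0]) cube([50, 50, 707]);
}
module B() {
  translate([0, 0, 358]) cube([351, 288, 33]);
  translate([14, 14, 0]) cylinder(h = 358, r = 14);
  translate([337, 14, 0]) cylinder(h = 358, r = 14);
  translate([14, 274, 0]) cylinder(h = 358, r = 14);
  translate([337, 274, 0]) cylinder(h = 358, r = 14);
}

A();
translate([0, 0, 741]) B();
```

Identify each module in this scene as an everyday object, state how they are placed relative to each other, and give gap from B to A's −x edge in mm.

A is a table. B is a stool. The stool is on top of the table. The gap from the stool to the table's −x edge is 0 mm.

The stool's min-x is at 0; the table's min-x is 0; gap = 0 mm.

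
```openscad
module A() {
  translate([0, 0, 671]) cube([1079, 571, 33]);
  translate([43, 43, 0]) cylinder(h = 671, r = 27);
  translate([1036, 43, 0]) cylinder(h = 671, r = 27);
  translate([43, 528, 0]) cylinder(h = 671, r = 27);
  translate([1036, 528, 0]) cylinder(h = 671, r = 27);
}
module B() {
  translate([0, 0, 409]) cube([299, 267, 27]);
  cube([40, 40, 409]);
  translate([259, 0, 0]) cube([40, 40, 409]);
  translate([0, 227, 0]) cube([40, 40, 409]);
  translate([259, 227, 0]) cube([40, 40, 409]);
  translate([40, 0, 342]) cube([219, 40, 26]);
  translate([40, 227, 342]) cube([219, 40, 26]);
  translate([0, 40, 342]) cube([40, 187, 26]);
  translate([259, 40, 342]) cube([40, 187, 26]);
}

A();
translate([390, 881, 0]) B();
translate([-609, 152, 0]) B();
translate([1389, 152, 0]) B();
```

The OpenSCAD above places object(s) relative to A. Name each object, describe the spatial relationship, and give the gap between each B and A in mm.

A is a table. B is a stool. Three stools sit around the table at the +y, −x, +x sides. The gap between each stool and the table is 310 mm.

Each stool's nearest face is 310 mm from the table's bounding box.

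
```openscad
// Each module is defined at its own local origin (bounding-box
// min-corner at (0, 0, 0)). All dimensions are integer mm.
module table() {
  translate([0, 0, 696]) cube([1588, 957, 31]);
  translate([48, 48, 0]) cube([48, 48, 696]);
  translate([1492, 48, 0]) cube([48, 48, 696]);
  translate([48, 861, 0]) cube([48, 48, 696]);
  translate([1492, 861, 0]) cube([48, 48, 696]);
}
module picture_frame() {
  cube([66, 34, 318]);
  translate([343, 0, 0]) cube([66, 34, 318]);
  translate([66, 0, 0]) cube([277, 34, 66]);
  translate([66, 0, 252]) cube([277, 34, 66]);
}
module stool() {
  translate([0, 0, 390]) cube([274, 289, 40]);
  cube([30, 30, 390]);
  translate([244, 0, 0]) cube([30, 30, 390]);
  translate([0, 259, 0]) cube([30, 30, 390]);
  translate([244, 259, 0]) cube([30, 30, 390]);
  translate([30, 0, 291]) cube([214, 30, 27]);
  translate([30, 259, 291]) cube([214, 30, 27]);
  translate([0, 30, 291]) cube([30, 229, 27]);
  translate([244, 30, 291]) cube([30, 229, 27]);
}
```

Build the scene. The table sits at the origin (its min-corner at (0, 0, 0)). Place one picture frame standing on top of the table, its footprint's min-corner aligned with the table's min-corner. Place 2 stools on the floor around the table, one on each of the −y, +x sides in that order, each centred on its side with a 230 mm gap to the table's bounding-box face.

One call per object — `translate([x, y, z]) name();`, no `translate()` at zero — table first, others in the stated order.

table();
translate([0, 0, 727]) picture_frame();
translate([657, -519, 0]) stool();
translate([1818, 334, 0]) stool();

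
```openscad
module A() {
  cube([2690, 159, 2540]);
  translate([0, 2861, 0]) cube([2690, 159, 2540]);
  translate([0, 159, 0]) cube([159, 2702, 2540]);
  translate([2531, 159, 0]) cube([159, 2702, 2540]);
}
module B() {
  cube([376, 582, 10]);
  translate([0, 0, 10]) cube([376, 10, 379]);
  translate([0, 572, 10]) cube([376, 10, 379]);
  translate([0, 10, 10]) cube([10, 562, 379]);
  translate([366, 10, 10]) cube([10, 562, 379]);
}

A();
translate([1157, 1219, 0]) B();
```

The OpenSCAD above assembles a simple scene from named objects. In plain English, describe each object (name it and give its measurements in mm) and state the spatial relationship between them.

A is a box-shaped house frame (walls only): outside footprint 2690×3020 mm, wall height 2540 mm, wall thickness 159 mm. The two y-facing walls run the full x-width; the two x-facing walls fit between the inner faces of the y-facing walls.

B is an open-topped rectangular box: outside dimensions 376×582×389 mm, with a uniform wall and base thickness of 10 mm. The base is a full 376×582 slab on the floor; four walls sit on top of the base. The front and back walls (the −y and +y sides) span the full width; the two side walls fit between them.

The open box sits inside the house frame, centred.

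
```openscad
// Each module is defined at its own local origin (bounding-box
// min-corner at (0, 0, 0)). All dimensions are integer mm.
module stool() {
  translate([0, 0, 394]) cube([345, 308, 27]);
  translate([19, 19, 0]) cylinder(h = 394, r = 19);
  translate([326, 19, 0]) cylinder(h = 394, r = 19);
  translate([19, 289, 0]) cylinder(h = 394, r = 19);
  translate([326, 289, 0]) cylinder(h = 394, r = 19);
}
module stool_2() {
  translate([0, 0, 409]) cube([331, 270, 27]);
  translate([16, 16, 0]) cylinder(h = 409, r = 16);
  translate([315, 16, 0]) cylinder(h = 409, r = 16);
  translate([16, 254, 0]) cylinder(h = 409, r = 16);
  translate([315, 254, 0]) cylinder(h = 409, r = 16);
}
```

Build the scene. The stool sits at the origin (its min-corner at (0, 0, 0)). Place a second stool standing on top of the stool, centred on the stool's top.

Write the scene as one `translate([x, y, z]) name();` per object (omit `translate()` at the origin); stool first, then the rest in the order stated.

stool();
translate([7, 19, 421]) stool_2();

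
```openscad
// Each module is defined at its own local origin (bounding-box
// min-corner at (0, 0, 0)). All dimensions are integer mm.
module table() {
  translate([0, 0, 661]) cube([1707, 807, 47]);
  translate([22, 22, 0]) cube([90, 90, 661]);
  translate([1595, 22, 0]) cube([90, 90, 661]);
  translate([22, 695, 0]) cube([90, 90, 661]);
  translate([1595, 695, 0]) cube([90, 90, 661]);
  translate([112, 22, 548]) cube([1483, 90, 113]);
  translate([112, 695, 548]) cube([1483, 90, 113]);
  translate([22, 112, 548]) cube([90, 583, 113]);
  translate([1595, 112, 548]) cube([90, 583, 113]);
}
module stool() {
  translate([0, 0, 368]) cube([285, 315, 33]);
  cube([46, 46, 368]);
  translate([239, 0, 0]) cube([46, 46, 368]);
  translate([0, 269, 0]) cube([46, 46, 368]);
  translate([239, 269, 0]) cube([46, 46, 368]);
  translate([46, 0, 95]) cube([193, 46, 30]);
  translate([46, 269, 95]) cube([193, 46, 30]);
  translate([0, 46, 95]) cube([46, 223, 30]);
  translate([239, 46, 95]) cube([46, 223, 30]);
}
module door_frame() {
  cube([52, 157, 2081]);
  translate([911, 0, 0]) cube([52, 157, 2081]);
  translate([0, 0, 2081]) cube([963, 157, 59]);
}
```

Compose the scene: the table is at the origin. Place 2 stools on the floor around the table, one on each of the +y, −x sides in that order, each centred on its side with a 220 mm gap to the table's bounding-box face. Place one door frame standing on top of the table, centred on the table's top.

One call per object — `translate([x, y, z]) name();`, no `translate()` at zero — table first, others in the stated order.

table();
translate([711, 1027, 0]) stool();
translate([-505, 246, 0]) stool();
translate([372, 325, 708]) door_frame();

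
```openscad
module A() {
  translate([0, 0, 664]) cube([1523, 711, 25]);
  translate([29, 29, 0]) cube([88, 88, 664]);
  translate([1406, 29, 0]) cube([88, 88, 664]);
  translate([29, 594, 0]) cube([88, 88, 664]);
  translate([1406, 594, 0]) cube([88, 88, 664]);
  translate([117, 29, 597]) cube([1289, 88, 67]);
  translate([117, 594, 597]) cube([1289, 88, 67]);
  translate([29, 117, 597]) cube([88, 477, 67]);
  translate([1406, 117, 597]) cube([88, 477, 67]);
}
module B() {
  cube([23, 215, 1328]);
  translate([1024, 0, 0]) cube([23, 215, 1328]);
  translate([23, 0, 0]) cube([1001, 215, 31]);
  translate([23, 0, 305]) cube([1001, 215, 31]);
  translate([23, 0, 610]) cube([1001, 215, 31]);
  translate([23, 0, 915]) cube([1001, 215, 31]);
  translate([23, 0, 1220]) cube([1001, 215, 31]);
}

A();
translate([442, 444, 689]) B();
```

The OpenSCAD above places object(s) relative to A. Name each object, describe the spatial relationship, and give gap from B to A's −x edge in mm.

A is a table. B is a bookshelf. The bookshelf is on top of the table. The gap from the bookshelf to the table's −x edge is 442 mm.

The bookshelf's min-x is at 442; the table's min-x is 0; gap = 442 mm.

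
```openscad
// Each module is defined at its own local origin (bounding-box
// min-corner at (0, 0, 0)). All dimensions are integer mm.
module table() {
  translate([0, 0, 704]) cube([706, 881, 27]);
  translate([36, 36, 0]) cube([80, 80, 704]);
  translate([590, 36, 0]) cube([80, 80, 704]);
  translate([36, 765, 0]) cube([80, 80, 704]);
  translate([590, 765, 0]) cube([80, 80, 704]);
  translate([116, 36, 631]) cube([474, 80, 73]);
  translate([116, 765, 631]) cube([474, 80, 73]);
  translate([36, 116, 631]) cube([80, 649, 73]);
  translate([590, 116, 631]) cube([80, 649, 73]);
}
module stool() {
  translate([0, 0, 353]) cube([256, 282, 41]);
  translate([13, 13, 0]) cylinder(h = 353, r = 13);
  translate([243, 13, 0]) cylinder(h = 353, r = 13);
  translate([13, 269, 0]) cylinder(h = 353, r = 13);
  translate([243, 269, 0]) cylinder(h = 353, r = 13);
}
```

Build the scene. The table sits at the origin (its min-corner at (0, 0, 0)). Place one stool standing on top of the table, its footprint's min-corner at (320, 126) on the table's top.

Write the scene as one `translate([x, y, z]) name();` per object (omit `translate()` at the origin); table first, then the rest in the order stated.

table();
translate([320, 126, 731]) stool();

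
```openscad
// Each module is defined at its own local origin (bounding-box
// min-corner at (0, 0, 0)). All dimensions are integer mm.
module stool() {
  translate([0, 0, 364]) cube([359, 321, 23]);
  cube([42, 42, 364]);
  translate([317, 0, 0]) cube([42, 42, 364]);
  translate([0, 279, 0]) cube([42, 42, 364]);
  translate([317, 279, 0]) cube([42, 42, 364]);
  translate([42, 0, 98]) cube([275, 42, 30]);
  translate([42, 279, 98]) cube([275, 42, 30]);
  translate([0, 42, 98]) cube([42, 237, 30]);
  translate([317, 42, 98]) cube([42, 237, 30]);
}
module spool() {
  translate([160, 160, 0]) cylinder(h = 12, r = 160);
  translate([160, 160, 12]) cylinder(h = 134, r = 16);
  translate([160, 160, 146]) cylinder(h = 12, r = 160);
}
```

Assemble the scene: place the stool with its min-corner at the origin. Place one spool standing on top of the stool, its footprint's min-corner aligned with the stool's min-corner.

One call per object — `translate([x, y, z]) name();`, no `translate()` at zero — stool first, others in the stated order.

stool();
translate([0, 0, 387]) spool();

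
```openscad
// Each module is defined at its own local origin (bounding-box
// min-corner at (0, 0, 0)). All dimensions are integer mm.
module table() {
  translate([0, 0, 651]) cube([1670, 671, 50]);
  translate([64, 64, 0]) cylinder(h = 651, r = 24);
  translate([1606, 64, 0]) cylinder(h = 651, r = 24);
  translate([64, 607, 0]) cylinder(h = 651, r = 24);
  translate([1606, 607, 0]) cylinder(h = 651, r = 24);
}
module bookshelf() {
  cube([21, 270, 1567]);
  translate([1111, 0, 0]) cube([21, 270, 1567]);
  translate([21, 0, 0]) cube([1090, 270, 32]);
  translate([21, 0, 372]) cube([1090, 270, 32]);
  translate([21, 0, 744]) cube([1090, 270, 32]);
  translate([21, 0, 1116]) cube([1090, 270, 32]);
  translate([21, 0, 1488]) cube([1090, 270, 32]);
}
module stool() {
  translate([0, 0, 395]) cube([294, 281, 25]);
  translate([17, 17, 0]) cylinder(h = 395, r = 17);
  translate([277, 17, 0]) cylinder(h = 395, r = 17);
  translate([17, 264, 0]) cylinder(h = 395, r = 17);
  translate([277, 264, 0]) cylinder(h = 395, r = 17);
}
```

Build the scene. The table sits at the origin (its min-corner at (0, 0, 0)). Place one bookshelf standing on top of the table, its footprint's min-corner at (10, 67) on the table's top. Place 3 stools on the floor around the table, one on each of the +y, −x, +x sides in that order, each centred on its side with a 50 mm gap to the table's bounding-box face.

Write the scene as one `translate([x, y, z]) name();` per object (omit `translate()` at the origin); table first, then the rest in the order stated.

table();
translate([10, 67, 701]) bookshelf();
translate([688, 721, 0]) stool();
translate([-344, 195, 0]) stool();
translate([1720, 195, 0]) stool();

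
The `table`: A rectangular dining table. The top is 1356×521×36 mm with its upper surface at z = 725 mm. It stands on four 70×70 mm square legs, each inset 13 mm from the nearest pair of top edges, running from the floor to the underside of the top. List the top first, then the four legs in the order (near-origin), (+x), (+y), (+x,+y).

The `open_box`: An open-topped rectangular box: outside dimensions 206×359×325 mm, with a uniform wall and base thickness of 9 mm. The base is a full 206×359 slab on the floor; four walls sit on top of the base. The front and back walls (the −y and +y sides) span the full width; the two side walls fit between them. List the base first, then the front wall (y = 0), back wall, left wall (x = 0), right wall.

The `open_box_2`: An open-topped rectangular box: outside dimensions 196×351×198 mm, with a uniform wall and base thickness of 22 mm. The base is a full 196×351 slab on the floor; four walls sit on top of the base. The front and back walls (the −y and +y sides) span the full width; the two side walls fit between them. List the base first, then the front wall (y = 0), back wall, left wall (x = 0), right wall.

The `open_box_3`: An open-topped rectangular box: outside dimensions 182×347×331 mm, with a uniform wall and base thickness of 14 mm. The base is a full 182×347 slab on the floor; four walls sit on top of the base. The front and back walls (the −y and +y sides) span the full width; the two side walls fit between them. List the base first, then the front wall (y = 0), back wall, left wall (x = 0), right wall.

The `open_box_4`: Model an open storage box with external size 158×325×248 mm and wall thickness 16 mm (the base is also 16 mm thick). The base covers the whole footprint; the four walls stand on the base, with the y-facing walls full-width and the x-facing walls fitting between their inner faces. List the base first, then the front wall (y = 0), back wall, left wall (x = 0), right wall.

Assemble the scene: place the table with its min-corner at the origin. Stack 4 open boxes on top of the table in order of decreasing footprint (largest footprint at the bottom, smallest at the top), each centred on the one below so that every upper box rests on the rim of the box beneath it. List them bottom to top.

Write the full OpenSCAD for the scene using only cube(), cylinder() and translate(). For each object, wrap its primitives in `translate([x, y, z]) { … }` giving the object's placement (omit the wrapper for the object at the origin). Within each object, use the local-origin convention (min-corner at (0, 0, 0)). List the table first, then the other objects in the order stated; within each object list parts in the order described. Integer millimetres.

translate([0, 0, 689]) cube([1356, 521, 36]);
translate([13, 13, 0]) cube([70, 70, 689]);
translate([1273, 13, 0]) cube([70, 70, 689]);
translate([13, 438, 0]) cube([70, 70, 689]);
translate([1273, 438, 0]) cube([70, 70, 689]);
translate([575, 81, 725]) {
  cube([206, 359, 9]);
  translate([0, 0, 9]) cube([206, 9, 316]);
  translate([0, 350, 9]) cube([206, 9, 316]);
  translate([0, 9, 9]) cube([9, 341, 316]);
  translate([197, 9, 9]) cube([9, 341, 316]);
}
translate([580, 85, 1050]) {
  cube([196, 351, 22]);
  translate([0, 0, 22]) cube([196, 22, 176]);
  translate([0, 329, 22]) cube([196, 22, 176]);
  translate([0, 22, 22]) cube([22, 307, 176]);
  translate([174, 22, 22]) cube([22, 307, 176]);
}
translate([587, 87, 1248]) {
  cube([182, 347, 14]);
  translate([0, 0, 14]) cube([182, 14, 317]);
  translate([0, 333, 14]) cube([182, 14, 317]);
  translate([0, 14, 14]) cube([14, 319, 317]);
  translate([168, 14, 14]) cube([14, 319, 317]);
}
translate([599, 98, 1579]) {
  cube([158, 325, 16]);
  translate([0, 0, 16]) cube([158, 16, 232]);
  translate([0, 309, 16]) cube([158, 16, 232]);
  translate([0, 16, 16]) cube([16, 293, 232]);
  translate([142, 16, 16]) cube([16, 293, 232]);
}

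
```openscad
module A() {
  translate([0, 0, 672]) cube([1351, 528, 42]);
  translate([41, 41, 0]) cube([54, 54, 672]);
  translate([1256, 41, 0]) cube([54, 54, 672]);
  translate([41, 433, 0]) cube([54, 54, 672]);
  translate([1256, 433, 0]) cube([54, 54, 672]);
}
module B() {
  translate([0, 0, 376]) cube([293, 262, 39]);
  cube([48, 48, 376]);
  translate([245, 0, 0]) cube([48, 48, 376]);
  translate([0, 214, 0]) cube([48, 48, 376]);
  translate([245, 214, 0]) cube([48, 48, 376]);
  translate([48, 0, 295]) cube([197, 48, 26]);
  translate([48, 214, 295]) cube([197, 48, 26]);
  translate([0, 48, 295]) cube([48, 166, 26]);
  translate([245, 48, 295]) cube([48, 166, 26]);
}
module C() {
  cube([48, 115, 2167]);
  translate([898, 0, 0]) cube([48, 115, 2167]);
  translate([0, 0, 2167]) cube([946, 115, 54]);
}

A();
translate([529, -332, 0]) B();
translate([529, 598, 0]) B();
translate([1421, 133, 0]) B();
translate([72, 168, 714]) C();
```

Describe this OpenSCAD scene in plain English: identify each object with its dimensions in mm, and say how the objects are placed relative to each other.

A is a table: top 1351 mm (x) × 528 mm (y), 42 mm thick, upper face at z = 714 mm, on four 54×54 mm square legs, each inset 41 mm from the nearest pair of top edges, running from z = 0 to the bottom of the top.

B is a simple wooden stool: a rectangular seat 293 mm (x) by 262 mm (y), 39 mm thick, top face at z = 415 mm, on four square legs, each 48×48 mm in cross-section. The legs rest on z = 0, each flush with a corner of the seat. Four stretchers, 48 mm wide and 26 mm tall, connect adjacent legs with their undersides at z = 295 mm, each running between the inner faces of the legs it joins and aligned with the legs' outer faces on the other axis.

C is a door frame. The clear opening is 850 mm wide and 2167 mm high. Two 48 mm wide jambs, 115 mm deep, stand either side of the opening from the floor to the top of the opening. A 54 mm thick head sits across the top of both jambs, spanning the full outside width of the frame.

Three stools sit around the table at the −y, +y, +x sides. The door frame is on top of the table.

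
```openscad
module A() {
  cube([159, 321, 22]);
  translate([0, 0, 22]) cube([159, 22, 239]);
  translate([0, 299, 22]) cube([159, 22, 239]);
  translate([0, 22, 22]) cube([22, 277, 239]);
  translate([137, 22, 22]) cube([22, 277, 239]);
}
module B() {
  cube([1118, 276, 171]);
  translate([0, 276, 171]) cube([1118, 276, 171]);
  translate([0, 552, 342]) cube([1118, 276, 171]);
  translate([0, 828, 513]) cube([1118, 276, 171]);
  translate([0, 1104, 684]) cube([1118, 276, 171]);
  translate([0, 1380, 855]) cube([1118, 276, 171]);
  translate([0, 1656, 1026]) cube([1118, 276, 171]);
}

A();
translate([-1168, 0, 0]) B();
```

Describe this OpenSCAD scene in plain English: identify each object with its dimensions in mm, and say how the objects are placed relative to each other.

A is an open storage box with external size 159×321×261 mm and wall thickness 22 mm (the base is also 22 mm thick). The base covers the whole footprint; the four walls stand on the base, with the y-facing walls full-width and the x-facing walls fitting between their inner faces.

B is a run of 7 identical solid stair steps. Each tread is 1118×276 mm and each step block is 171 mm high. Step 1 rests on the floor; step k is offset from step 1 by (k−1)×276 mm in y and (k−1)×171 mm in z.

The staircase is on the floor beside the open box on its −x side.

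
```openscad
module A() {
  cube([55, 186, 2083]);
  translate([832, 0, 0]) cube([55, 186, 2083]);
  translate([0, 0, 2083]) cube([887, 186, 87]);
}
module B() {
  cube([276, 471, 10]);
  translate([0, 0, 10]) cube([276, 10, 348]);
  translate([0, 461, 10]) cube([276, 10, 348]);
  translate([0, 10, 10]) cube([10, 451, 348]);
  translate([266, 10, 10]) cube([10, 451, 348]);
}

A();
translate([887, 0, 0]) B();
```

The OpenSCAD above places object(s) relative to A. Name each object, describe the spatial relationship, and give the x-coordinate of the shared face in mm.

The door frame's +x face and the open box's −x face are both at x = 887 mm.

A is a door frame. B is an open box. The open box is against the door frame's +x side, with their −y faces flush. The x-coordinate of the shared face is 887 mm.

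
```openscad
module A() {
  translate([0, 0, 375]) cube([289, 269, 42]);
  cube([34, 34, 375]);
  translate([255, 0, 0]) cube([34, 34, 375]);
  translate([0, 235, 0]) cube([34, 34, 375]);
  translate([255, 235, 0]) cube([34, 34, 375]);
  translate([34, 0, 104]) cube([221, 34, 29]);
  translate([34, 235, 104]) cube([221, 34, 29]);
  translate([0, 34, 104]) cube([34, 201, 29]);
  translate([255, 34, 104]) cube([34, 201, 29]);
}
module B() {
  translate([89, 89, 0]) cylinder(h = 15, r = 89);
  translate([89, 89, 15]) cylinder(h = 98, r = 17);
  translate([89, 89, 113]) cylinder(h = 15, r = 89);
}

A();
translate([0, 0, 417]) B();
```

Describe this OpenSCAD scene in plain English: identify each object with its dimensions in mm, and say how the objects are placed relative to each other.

A is a four-legged stool. The seat is 289×269 mm, 42 mm thick, top at z = 417 mm. It stands on four square legs, each 34×34 mm in cross-section, from z = 0 to the seat underside, each flush with a corner of the seat. Four stretchers, 34 mm wide and 29 mm tall, connect adjacent legs with their undersides at z = 104 mm, each running between the inner faces of the legs it joins and aligned with the legs' outer faces on the other axis.

B is a spool: two coaxial disc flanges of radius 89 mm and thickness 15 mm, joined by a core cylinder of radius 17 mm and height 98 mm. The lower flange rests on z = 0 and the three cylinders share a vertical axis.

The spool is on top of the stool.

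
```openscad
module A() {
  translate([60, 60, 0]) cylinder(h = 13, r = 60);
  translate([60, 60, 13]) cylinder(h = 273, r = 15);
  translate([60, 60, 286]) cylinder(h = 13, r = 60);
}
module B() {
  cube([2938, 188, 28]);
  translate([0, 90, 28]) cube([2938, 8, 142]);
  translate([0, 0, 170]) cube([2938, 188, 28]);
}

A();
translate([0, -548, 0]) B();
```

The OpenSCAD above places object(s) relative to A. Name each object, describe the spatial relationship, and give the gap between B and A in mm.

A is a spool. B is an I-beam. The I-beam is on the floor beside the spool on its −y side. The gap between the I-beam and the spool is 360 mm.

The I-beam's nearest face is 360 mm from the spool's −y face.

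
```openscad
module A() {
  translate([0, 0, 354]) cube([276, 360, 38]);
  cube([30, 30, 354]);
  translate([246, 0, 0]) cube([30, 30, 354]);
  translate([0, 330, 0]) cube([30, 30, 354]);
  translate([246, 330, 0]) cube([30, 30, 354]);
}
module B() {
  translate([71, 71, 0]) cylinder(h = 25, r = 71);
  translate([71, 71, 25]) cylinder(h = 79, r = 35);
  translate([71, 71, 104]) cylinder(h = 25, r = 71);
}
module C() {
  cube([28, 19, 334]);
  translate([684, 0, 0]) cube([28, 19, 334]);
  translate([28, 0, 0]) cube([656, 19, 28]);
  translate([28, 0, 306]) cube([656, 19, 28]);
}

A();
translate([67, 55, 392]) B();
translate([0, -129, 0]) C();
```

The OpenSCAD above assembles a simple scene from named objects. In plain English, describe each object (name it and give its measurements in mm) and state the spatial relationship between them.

A is a four-legged stool. The seat is 276×360 mm, 38 mm thick, top at z = 392 mm. It stands on four square legs, each 30×30 mm in cross-section, from z = 0 to the seat underside, each flush with a corner of the seat.

B is a spool: two coaxial disc flanges of radius 71 mm and thickness 25 mm, joined by a core cylinder of radius 35 mm and height 79 mm. The lower flange rests on z = 0 and the three cylinders share a vertical axis.

C is a rectangular picture frame lying in the x–z plane (depth along y). The opening is 656 mm wide (x) by 278 mm tall (z), surrounded by a border 28 mm wide on all four sides. The frame is 19 mm deep and is made of two full-height vertical stiles with two horizontal rails fitted between them.

The spool is on top of the stool. The picture frame is on the floor beside the stool on its −y side.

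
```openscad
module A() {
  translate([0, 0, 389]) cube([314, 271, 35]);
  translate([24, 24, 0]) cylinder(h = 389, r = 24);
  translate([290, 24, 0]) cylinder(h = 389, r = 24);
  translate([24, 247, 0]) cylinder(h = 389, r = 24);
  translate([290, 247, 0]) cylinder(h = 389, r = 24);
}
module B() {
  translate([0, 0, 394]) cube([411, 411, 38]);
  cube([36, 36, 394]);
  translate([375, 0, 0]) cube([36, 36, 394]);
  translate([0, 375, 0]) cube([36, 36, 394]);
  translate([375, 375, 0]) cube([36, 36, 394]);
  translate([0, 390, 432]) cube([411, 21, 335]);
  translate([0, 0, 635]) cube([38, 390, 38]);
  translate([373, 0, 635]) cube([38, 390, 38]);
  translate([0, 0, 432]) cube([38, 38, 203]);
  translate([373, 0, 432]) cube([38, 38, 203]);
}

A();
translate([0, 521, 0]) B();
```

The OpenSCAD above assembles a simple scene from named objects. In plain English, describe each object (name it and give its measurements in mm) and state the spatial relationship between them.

A is a four-legged stool. The seat is 314×271 mm, 35 mm thick, top at z = 424 mm. It stands on four round legs, each 48 mm in diameter, from z = 0 to the seat underside, each leg's axis is inset half a diameter from the nearest pair of seat edges (so the leg's bounding box is flush with the corner).

B is a chair. The seat is a 411×411×38 mm slab with its top at z = 432 mm, on four 36×36 mm corner legs (flush with the seat edges, standing on z = 0). A flat backrest 21 mm thick, 335 mm tall, spans the full seat width and rises from the seat top along its +y edge, rear face flush with the rear of the seat. Two armrests of 38×38 mm section run along each side from the seat's front edge to the front of the backrest, top faces 241 mm above the seat top and outer faces flush with the seat's x-edges; a 38×38 mm post under the front of each armrest stands on the seat at the front corner.

The chair is on the floor beside the stool on its +y side.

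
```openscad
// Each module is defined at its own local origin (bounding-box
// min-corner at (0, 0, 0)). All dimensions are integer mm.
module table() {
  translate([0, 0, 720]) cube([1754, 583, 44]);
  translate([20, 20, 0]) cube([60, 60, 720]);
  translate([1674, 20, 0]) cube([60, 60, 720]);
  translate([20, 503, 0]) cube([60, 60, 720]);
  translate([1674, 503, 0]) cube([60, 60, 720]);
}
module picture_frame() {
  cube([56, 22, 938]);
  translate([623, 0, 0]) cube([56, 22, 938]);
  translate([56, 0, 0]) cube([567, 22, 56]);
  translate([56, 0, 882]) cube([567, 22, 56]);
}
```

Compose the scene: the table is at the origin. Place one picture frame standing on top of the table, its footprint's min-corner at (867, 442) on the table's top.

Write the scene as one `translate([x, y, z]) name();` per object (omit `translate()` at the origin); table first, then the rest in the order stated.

table();
translate([867, 442, 764]) picture_frame();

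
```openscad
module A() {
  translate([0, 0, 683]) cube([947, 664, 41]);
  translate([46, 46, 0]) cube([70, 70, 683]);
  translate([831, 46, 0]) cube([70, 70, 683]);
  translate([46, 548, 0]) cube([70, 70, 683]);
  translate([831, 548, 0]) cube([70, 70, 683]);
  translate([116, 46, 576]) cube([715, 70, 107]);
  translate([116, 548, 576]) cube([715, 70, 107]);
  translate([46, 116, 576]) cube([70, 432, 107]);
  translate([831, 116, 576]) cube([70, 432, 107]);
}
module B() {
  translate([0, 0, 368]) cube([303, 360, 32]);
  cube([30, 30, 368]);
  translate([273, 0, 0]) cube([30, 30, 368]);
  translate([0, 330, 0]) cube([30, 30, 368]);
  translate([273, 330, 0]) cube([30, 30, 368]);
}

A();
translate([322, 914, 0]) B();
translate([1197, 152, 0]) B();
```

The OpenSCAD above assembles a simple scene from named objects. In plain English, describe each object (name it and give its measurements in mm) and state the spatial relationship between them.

A is a table with a 947×664 mm rectangular top, 41 mm thick, top surface at z = 724 mm, supported by four 70×70 mm square legs, each inset 46 mm from the nearest pair of top edges, running from the floor. Four apron rails, 70 mm thick and 107 mm tall, run between adjacent legs with their top edges flush with the underside of the top and their outer faces flush with the legs' outer faces.

B is a four-legged stool. The seat is 303×360 mm, 32 mm thick, top at z = 400 mm. It stands on four square legs, each 30×30 mm in cross-section, from z = 0 to the seat underside, each flush with a corner of the seat.

Two stools sit around the table at the +y, +x sides.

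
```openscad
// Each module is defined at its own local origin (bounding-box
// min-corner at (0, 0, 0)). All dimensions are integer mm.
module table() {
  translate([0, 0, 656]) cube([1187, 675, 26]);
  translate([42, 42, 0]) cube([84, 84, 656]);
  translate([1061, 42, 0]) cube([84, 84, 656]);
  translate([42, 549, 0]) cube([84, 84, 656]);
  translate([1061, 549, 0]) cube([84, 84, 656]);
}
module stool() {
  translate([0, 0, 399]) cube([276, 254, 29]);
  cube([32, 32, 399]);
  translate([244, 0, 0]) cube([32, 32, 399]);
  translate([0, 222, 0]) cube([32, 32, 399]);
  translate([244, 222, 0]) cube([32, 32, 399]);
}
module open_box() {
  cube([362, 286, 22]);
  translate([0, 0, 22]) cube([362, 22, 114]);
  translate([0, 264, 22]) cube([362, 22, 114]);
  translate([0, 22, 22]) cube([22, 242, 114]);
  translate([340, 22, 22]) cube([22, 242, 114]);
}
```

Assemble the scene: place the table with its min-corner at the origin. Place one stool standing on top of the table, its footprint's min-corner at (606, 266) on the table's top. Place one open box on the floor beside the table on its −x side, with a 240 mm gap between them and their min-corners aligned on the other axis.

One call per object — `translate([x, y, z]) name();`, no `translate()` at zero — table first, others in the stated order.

table();
translate([606, 266, 682]) stool();
translate([-602, 0, 0]) open_box();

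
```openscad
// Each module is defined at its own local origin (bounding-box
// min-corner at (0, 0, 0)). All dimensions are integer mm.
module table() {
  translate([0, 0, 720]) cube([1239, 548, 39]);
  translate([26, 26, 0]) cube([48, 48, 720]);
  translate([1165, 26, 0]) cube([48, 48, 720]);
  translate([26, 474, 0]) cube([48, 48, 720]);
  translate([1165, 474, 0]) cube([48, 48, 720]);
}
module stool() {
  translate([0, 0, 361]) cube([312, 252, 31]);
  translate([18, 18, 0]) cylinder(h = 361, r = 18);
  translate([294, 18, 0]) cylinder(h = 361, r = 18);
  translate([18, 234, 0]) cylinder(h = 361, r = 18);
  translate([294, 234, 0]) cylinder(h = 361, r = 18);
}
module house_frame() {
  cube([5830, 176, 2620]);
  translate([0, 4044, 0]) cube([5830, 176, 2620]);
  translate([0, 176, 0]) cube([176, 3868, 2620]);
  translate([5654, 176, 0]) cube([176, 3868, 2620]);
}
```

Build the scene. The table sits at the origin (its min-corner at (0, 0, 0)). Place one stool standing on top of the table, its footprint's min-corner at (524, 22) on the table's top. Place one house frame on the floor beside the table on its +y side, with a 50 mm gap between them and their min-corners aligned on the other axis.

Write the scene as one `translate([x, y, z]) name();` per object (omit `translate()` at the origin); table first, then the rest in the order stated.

table();
translate([524, 22, 759]) stool();
translate([0, 598, 0]) house_frame();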